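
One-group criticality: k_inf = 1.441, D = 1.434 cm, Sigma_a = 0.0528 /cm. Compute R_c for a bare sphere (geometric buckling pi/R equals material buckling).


L^2 = D / Sigma_a = 1.434 / 0.0528 = 27.15909 cm^2
B_m^2 = (k_inf - 1) / L^2 = (1.441 - 1) / 27.15909 = 0.01623766 /cm^2
For a bare sphere: B_g = pi/R, so R_c = pi / sqrt(B_m^2)
R_c = pi / sqrt(0.01623766) = 24.654 cm

24.654


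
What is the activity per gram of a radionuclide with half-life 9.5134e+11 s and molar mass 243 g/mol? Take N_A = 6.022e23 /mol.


lambda = ln(2) / t_half = ln(2) / 9.5134e+11 = 7.286009e-13 /s
SA = lambda * N_A / M
SA = 7.286009e-13 * 6.022e23 / 243
SA = 1.8056e+09 Bq/g

1.8056e+09


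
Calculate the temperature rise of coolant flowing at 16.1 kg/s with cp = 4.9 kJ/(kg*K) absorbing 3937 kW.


dT = Q / (m_dot * cp)
dT = 3937 / (16.1 * 4.9)
dT = 49.905 C

49.905


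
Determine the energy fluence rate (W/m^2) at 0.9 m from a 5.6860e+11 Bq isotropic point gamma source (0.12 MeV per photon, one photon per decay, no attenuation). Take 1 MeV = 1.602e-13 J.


psi = A * E * 1.602e-13 / (4*pi*r^2)
psi = 5.6860e+11 * 0.12 * 1.602e-13 / (4*pi*0.9^2)
psi = 0.0010739 W/m^2

0.0010739


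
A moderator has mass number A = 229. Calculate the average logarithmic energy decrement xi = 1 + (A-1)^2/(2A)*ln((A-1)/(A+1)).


xi = 1 + (A-1)^2/(2A) * ln((A-1)/(A+1))
xi = 1 + (229-1)^2/(2*229) * ln((229-1)/(229 +1))
xi = 0.0087083

0.0087083


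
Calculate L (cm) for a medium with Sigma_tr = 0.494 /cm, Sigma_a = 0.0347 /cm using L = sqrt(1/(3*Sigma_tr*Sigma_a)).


D = 1 / (3 * Sigma_tr) = 1 / (3 * 0.494) = 0.6747638 cm
L = sqrt(D / Sigma_a)
L = sqrt(0.6747638 / 0.0347)
L = 4.4097 cm

4.4097


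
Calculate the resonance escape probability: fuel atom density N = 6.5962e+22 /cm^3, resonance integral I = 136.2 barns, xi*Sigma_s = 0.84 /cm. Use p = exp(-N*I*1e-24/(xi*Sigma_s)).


p = exp(-N * I * 1e-24 / (xi*Sigma_s))
p = exp(-6.5962e+22 * 136.2 * 1e-24 / 0.84)
p = 2.2652e-05

2.2652e-05


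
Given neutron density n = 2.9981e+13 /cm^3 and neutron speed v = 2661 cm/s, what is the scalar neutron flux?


phi = n * v
phi = 2.9981e+13 * 2661
phi = 7.9779e+16 /cm^2/s

7.9779e+16


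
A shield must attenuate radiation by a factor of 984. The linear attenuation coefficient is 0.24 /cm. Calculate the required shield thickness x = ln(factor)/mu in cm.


x = ln(factor) / mu
x = ln(984) / 0.24
x = 28.715 cm

28.715


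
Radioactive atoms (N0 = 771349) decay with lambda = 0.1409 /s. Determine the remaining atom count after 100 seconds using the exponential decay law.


N = N0 * exp(-lambda * t)
N = 771349 * exp(-0.1409 * 100)
N = 0.58619

0.58619


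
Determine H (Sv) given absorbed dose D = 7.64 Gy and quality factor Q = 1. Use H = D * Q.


H = D * Q
H = 7.64 * 1
H = 7.6400 Sv

7.6400


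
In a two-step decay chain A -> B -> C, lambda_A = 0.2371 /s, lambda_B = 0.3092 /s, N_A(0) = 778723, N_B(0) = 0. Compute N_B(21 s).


N_B(t) = lambda_A * N_A0 / (lambda_B - lambda_A) * [exp(-lambda_A*t) - exp(-lambda_B*t)]
exp(-0.2371*21) = 0.006880252; exp(-0.3092*21) = 0.001513697
N_B = 0.2371 * 778723 / (0.3092 - 0.2371) * (0.006880252 - 0.001513697)
N_B = 13743

13743


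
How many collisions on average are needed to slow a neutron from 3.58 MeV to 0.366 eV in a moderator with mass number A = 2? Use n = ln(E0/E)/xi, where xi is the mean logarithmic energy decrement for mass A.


xi = 1 + (A-1)^2/(2A)*ln((A-1)/(A+1)) = 0.7253469 (for A = 2)
n = ln(E0/E) / xi
n = ln(3.58e6 / 0.366) / 0.7253469
n = ln(9.781421e+06) / 0.7253469 = 22.191

22.191


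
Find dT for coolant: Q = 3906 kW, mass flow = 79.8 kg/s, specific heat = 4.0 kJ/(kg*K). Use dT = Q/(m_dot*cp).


dT = Q / (m_dot * cp)
dT = 3906 / (79.8 * 4.0)
dT = 12.237 C

12.237


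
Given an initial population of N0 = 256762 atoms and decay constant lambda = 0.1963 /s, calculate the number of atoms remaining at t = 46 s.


N = N0 * exp(-lambda * t)
N = 256762 * exp(-0.1963 * 46)
N = 30.757

30.757


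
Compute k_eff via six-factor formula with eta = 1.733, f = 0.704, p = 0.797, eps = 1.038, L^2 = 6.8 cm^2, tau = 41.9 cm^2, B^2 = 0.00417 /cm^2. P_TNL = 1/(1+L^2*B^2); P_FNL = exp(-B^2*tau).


k_inf = eta*f*p*eps = 1.733*0.704*0.797*1.038 = 1.009315
P_TNL = 1/(1 + L^2*B^2) = 1/(1 + 6.8*0.00417) = 0.9724259
P_FNL = exp(-B^2*tau) = exp(-0.00417*41.9) = 0.8396896
k_eff = k_inf * P_TNL * P_FNL = 1.009315 * 0.9724259 * 0.8396896
k_eff = 0.82414

0.82414


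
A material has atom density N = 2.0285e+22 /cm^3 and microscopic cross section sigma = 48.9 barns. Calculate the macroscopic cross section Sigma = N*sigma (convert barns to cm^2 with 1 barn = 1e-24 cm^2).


Sigma = N * sigma_barns * 1e-24
Sigma = 2.0285e+22 * 48.9 * 1e-24
Sigma = 0.99194 /cm

0.99194


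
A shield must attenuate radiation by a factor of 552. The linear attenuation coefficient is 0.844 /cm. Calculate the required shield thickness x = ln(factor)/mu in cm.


x = ln(factor) / mu
x = ln(552) / 0.844
x = 7.4805 cm

7.4805


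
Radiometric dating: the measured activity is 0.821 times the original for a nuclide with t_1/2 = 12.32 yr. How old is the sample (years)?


lambda = ln(2) / t_half = ln(2) / 12.32 = 0.05626195 /yr
t = -ln(A/A0) / lambda
t = -ln(0.821) / 0.05626195
t = 3.5056 yr

3.5056


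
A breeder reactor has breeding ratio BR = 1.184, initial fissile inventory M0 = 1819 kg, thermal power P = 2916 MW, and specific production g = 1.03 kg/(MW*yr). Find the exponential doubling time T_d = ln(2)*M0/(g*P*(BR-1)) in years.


Breeding gain G = BR - 1 = 1.184 - 1 = 0.184
Fissile production rate = g * P * G = 1.03 * 2916 * 0.184 = 552.64032 kg/yr
T_d = ln(2) * M0 / (g * P * G)
T_d = ln(2) * 1819 / 552.64032 = 2.2815 yr

2.2815


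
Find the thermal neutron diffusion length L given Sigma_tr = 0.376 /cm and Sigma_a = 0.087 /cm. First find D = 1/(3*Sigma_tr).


D = 1 / (3 * Sigma_tr) = 1 / (3 * 0.376) = 0.8865248 cm
L = sqrt(D / Sigma_a)
L = sqrt(0.8865248 / 0.087)
L = 3.1922 cm

3.1922


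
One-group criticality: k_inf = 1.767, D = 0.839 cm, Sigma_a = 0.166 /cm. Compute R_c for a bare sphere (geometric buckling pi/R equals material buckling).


L^2 = D / Sigma_a = 0.839 / 0.166 = 5.054217 cm^2
B_m^2 = (k_inf - 1) / L^2 = (1.767 - 1) / 5.054217 = 0.1517545 /cm^2
For a bare sphere: B_g = pi/R, so R_c = pi / sqrt(B_m^2)
R_c = pi / sqrt(0.1517545) = 8.0645 cm

8.0645


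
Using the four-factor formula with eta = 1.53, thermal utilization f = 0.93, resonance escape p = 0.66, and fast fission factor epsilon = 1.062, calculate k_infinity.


k_inf = eta * f * p * epsilon
k_inf = 1.53 * 0.93 * 0.66 * 1.062
k_inf = 0.99734

0.99734


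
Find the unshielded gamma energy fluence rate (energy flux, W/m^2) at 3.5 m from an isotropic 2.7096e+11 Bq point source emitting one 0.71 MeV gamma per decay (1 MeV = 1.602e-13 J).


psi = A * E * 1.602e-13 / (4*pi*r^2)
psi = 2.7096e+11 * 0.71 * 1.602e-13 / (4*pi*3.5^2)
psi = 2.0021e-04 W/m^2

2.0021e-04


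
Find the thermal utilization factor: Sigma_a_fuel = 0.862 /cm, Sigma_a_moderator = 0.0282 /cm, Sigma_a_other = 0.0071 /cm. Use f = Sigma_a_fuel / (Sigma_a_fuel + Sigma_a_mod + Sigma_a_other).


f = Sigma_a_fuel / (Sigma_a_fuel + Sigma_a_mod + Sigma_a_other)
f = 0.862 / (0.862 + 0.0282 + 0.0071)
f = 0.96066

0.96066


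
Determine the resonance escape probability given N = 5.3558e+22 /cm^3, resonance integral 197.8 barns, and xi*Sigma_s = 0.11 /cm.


p = exp(-N * I * 1e-24 / (xi*Sigma_s))
p = exp(-5.3558e+22 * 197.8 * 1e-24 / 0.11)
p = 1.4941e-42

1.4941e-42


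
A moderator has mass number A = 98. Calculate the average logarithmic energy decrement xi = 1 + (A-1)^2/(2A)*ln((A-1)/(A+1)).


xi = 1 + (A-1)^2/(2A) * ln((A-1)/(A+1))
xi = 1 + (98-1)^2/(2*98) * ln((98-1)/(98 +1))
xi = 0.020270

0.020270


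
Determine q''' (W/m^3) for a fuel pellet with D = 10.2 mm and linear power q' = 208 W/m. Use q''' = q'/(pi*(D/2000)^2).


r = D / 2 / 1000 = 10.2 / 2 / 1000 = 0.0051 m
q''' = q' / (pi * r^2)
q''' = 208 / (pi * 0.0051^2)
q''' = 2.5455e+06 W/m^3

2.5455e+06


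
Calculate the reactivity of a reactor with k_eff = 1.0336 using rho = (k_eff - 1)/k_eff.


rho = (k_eff - 1) / k_eff
rho = (1.0336 - 1) / 1.0336
rho = 0.032508

0.032508


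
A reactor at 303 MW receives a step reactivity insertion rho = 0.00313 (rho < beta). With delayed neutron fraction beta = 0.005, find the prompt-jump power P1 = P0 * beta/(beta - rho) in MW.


P1/P0 = beta / (beta - rho)
P1/P0 = 0.005 / (0.005 - 0.00313) = 2.673797
P1 = 303 * 2.673797 = 810.16 MW

810.16


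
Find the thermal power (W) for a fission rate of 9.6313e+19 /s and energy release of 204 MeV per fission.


P = fission_rate * E_MeV * 1.602e-13
P = 9.6313e+19 * 204 * 1.602e-13
P = 3.1476e+09 W

3.1476e+09


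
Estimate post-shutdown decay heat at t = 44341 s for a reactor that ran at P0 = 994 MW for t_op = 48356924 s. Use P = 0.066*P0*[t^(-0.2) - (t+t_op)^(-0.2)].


P/P0 = 0.066 * [t^(-0.2) - (t + t_op)^(-0.2)]
P/P0 = 0.066 * [44341^(-0.2) - (44341 + 48356924)^(-0.2)]
P/P0 = 0.066 * [0.1176627 - 0.02904214] = 0.005848957
P = 994 * 0.005848957 = 5.8139 MW

5.8139


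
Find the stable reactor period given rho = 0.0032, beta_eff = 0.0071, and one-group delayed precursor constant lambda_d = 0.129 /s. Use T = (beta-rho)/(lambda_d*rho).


T = (beta - rho) / (lambda_d * rho)
T = (0.0071 - 0.0032) / (0.129 * 0.0032)
T = 9.4477 s

9.4477


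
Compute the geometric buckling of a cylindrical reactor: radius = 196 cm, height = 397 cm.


B^2 = (2.405/R)^2 + (pi/H)^2
B^2 = (2.405/196)^2 + (pi/397)^2
B^2 = 2.1318e-04 /cm^2

2.1318e-04


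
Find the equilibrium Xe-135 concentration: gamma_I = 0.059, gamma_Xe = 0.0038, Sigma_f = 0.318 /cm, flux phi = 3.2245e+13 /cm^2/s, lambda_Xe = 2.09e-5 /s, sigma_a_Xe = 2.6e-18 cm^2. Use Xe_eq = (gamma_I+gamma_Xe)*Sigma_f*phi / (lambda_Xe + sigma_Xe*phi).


Xe_eq = (gamma_I + gamma_Xe) * Sigma_f * phi / (lambda_Xe + sigma_Xe * phi)
Numerator = (0.059 + 0.0038) * 0.318 * 3.2245e+13 = 6.439455e+11
Denominator = 2.09e-5 + 2.6e-18 * 3.2245e+13 = 1.047370e-04
Xe_eq = 6.439455e+11 / 1.047370e-04 = 6.1482e+15 /cm^3

6.1482e+15


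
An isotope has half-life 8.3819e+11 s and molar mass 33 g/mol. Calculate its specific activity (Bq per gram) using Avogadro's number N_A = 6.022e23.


lambda = ln(2) / t_half = ln(2) / 8.3819e+11 = 8.269571e-13 /s
SA = lambda * N_A / M
SA = 8.269571e-13 * 6.022e23 / 33
SA = 1.5091e+10 Bq/g

1.5091e+10


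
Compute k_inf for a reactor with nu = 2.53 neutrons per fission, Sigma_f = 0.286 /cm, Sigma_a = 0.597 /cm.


k_inf = nu * Sigma_f / Sigma_a
k_inf = 2.53 * 0.286 / 0.597
k_inf = 1.2120

1.2120


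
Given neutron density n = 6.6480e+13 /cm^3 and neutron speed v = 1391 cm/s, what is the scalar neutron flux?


phi = n * v
phi = 6.6480e+13 * 1391
phi = 9.2474e+16 /cm^2/s

9.2474e+16


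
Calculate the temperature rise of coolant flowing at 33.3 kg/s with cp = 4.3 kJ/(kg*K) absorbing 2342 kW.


dT = Q / (m_dot * cp)
dT = 2342 / (33.3 * 4.3)
dT = 16.356 C

16.356


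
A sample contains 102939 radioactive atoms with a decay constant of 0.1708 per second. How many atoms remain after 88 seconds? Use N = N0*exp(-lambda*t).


N = N0 * exp(-lambda * t)
N = 102939 * exp(-0.1708 * 88)
N = 0.030546

0.030546


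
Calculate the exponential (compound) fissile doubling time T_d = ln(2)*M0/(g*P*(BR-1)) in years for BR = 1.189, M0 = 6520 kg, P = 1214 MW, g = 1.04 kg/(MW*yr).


Breeding gain G = BR - 1 = 1.189 - 1 = 0.189
Fissile production rate = g * P * G = 1.04 * 1214 * 0.189 = 238.62384 kg/yr
T_d = ln(2) * M0 / (g * P * G)
T_d = ln(2) * 6520 / 238.62384 = 18.939 yr

18.939


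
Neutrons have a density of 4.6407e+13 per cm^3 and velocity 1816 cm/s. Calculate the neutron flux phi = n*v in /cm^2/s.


phi = n * v
phi = 4.6407e+13 * 1816
phi = 8.4275e+16 /cm^2/s

8.4275e+16


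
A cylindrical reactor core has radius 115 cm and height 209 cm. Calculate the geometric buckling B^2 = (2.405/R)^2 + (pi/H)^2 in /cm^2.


B^2 = (2.405/R)^2 + (pi/H)^2
B^2 = (2.405/115)^2 + (pi/209)^2
B^2 = 6.6330e-04 /cm^2

6.6330e-04


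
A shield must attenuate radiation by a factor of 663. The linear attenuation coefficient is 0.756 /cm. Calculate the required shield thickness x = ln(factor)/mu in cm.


x = ln(factor) / mu
x = ln(663) / 0.756
x = 8.5936 cm

8.5936


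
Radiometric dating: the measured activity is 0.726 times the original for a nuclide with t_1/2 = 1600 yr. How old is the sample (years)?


lambda = ln(2) / t_half = ln(2) / 1600 = 4.332170e-04 /yr
t = -ln(A/A0) / lambda
t = -ln(0.726) / 4.332170e-04
t = 739.13 yr

739.13


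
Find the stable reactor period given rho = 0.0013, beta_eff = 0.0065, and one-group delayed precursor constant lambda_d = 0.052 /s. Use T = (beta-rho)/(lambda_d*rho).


T = (beta - rho) / (lambda_d * rho)
T = (0.0065 - 0.0013) / (0.052 * 0.0013)
T = 76.923 s

76.923


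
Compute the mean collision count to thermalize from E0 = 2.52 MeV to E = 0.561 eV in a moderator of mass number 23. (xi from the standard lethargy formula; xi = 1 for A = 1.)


xi = 1 + (A-1)^2/(2A)*ln((A-1)/(A+1)) = 0.08448899 (for A = 23)
n = ln(E0/E) / xi
n = ln(2.52e6 / 0.561) / 0.08448899
n = ln(4.491979e+06) / 0.08448899 = 181.30

181.30


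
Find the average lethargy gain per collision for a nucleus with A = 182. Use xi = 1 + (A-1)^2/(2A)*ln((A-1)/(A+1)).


xi = 1 + (A-1)^2/(2A) * ln((A-1)/(A+1))
xi = 1 + (182-1)^2/(2*182) * ln((182-1)/(182 +1))
xi = 0.010949

0.010949


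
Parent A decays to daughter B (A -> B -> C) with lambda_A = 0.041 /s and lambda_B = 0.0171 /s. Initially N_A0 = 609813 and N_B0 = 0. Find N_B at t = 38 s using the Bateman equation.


N_B(t) = lambda_A * N_A0 / (lambda_B - lambda_A) * [exp(-lambda_A*t) - exp(-lambda_B*t)]
exp(-0.041*38) = 0.2105568; exp(-0.0171*38) = 0.5221502
N_B = 0.041 * 609813 / (0.0171 - 0.041) * (0.2105568 - 0.5221502)
N_B = 325965

325965


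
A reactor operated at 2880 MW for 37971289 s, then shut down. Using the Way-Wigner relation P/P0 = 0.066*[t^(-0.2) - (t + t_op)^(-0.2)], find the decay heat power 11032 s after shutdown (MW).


P/P0 = 0.066 * [t^(-0.2) - (t + t_op)^(-0.2)]
P/P0 = 0.066 * [11032^(-0.2) - (11032 + 37971289)^(-0.2)]
P/P0 = 0.066 * [0.1554065 - 0.03048482] = 0.008244831
P = 2880 * 0.008244831 = 23.745 MW

23.745


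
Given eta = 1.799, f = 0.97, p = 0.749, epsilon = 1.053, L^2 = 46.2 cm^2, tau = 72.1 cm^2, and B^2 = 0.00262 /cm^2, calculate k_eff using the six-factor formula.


k_inf = eta*f*p*eps = 1.799*0.97*0.749*1.053 = 1.376300
P_TNL = 1/(1 + L^2*B^2) = 1/(1 + 46.2*0.00262) = 0.8920256
P_FNL = exp(-B^2*tau) = exp(-0.00262*72.1) = 0.8278676
k_eff = k_inf * P_TNL * P_FNL = 1.376300 * 0.8920256 * 0.8278676
k_eff = 1.0164

1.0164


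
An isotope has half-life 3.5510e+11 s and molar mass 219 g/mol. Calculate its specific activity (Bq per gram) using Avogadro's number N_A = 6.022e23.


lambda = ln(2) / t_half = ln(2) / 3.5510e+11 = 1.951977e-12 /s
SA = lambda * N_A / M
SA = 1.951977e-12 * 6.022e23 / 219
SA = 5.3675e+09 Bq/g

5.3675e+09


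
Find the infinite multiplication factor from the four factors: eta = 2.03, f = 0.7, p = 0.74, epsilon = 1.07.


k_inf = eta * f * p * epsilon
k_inf = 2.03 * 0.7 * 0.74 * 1.07
k_inf = 1.1251

1.1251


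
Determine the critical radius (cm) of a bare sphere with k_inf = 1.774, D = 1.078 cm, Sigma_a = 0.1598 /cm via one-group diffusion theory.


L^2 = D / Sigma_a = 1.078 / 0.1598 = 6.745932 cm^2
B_m^2 = (k_inf - 1) / L^2 = (1.774 - 1) / 6.745932 = 0.1147358 /cm^2
For a bare sphere: B_g = pi/R, so R_c = pi / sqrt(B_m^2)
R_c = pi / sqrt(0.1147358) = 9.2747 cm

9.2747


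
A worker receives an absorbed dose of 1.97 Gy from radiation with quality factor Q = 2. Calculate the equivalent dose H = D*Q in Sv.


H = D * Q
H = 1.97 * 2
H = 3.9400 Sv

3.9400


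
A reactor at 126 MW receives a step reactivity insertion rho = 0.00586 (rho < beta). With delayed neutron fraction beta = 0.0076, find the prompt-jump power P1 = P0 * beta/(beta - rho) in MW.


P1/P0 = beta / (beta - rho)
P1/P0 = 0.0076 / (0.0076 - 0.00586) = 4.367816
P1 = 126 * 4.367816 = 550.34 MW

550.34


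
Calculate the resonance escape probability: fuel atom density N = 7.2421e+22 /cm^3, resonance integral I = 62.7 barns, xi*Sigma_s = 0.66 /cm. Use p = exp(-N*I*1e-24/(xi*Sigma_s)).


p = exp(-N * I * 1e-24 / (xi*Sigma_s))
p = exp(-7.2421e+22 * 62.7 * 1e-24 / 0.66)
p = 0.0010281

0.0010281


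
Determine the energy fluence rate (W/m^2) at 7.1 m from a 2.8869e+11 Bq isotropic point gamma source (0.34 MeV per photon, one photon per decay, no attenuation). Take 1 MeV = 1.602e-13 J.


psi = A * E * 1.602e-13 / (4*pi*r^2)
psi = 2.8869e+11 * 0.34 * 1.602e-13 / (4*pi*7.1^2)
psi = 2.4823e-05 W/m^2

2.4823e-05


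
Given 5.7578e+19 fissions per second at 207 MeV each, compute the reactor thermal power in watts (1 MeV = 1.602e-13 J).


P = fission_rate * E_MeV * 1.602e-13
P = 5.7578e+19 * 207 * 1.602e-13
P = 1.9094e+09 W

1.9094e+09


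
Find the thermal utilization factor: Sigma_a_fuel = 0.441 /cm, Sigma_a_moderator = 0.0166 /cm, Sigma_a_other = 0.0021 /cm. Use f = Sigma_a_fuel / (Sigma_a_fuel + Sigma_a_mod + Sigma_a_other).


f = Sigma_a_fuel / (Sigma_a_fuel + Sigma_a_mod + Sigma_a_other)
f = 0.441 / (0.441 + 0.0166 + 0.0021)
f = 0.95932

0.95932


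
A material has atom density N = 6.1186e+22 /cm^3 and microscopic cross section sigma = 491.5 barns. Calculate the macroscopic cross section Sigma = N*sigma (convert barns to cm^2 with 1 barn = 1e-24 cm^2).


Sigma = N * sigma_barns * 1e-24
Sigma = 6.1186e+22 * 491.5 * 1e-24
Sigma = 30.073 /cm

30.073


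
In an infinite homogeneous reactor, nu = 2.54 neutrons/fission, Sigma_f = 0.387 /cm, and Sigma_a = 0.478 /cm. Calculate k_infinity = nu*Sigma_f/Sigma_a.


k_inf = nu * Sigma_f / Sigma_a
k_inf = 2.54 * 0.387 / 0.478
k_inf = 2.0564

2.0564


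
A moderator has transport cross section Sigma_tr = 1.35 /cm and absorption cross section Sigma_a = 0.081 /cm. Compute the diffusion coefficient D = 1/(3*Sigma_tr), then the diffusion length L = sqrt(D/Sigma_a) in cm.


D = 1 / (3 * Sigma_tr) = 1 / (3 * 1.35) = 0.2469136 cm
L = sqrt(D / Sigma_a)
L = sqrt(0.2469136 / 0.081)
L = 1.7459 cm

1.7459


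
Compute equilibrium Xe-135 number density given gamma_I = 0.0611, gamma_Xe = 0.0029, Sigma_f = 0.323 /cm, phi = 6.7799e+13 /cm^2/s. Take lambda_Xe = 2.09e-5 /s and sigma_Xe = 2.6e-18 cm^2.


Xe_eq = (gamma_I + gamma_Xe) * Sigma_f * phi / (lambda_Xe + sigma_Xe * phi)
Numerator = (0.0611 + 0.0029) * 0.323 * 6.7799e+13 = 1.401541e+12
Denominator = 2.09e-5 + 2.6e-18 * 6.7799e+13 = 1.971774e-04
Xe_eq = 1.401541e+12 / 1.971774e-04 = 7.1080e+15 /cm^3

7.1080e+15


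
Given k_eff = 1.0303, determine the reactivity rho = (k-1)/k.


rho = (k_eff - 1) / k_eff
rho = (1.0303 - 1) / 1.0303
rho = 0.029409

0.029409


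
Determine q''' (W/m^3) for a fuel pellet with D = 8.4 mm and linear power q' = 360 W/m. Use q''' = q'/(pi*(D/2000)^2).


r = D / 2 / 1000 = 8.4 / 2 / 1000 = 0.0042 m
q''' = q' / (pi * r^2)
q''' = 360 / (pi * 0.0042^2)
q''' = 6.4961e+06 W/m^3

6.4961e+06


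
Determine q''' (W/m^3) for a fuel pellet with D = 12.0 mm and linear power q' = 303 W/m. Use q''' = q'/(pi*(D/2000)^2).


r = D / 2 / 1000 = 12.0 / 2 / 1000 = 0.006 m
q''' = q' / (pi * r^2)
q''' = 303 / (pi * 0.006^2)
q''' = 2.6791e+06 W/m^3

2.6791e+06


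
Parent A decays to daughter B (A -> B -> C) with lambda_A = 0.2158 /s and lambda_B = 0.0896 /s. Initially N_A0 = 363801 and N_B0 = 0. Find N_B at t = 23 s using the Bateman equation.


N_B(t) = lambda_A * N_A0 / (lambda_B - lambda_A) * [exp(-lambda_A*t) - exp(-lambda_B*t)]
exp(-0.2158*23) = 0.006989124; exp(-0.0896*23) = 0.1273520
N_B = 0.2158 * 363801 / (0.0896 - 0.2158) * (0.006989124 - 0.1273520)
N_B = 74877

74877


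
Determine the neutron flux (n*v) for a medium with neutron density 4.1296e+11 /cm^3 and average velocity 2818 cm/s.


phi = n * v
phi = 4.1296e+11 * 2818
phi = 1.1637e+15 /cm^2/s

1.1637e+15


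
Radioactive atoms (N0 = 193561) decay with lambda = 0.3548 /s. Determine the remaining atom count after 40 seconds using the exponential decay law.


N = N0 * exp(-lambda * t)
N = 193561 * exp(-0.3548 * 40)
N = 0.13283

0.13283


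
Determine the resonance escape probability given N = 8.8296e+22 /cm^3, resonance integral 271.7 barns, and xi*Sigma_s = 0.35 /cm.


p = exp(-N * I * 1e-24 / (xi*Sigma_s))
p = exp(-8.8296e+22 * 271.7 * 1e-24 / 0.35)
p = 1.7068e-30

1.7068e-30


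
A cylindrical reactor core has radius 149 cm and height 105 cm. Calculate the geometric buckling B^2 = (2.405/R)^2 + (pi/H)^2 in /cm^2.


B^2 = (2.405/R)^2 + (pi/H)^2
B^2 = (2.405/149)^2 + (pi/105)^2
B^2 = 0.0011557 /cm^2

0.0011557


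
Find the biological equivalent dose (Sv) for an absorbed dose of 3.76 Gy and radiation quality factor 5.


H = D * Q
H = 3.76 * 5
H = 18.800 Sv

18.800


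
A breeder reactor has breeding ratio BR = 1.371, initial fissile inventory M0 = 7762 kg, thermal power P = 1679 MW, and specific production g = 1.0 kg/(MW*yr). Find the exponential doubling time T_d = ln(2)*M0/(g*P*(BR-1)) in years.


Breeding gain G = BR - 1 = 1.371 - 1 = 0.371
Fissile production rate = g * P * G = 1.0 * 1679 * 0.371 = 622.909 kg/yr
T_d = ln(2) * M0 / (g * P * G)
T_d = ln(2) * 7762 / 622.909 = 8.6372 yr

8.6372


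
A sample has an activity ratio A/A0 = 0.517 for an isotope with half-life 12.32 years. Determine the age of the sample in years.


lambda = ln(2) / t_half = ln(2) / 12.32 = 0.05626195 /yr
t = -ln(A/A0) / lambda
t = -ln(0.517) / 0.05626195
t = 11.726 yr

11.726


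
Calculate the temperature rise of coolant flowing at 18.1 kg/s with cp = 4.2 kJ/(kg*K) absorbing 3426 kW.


dT = Q / (m_dot * cp)
dT = 3426 / (18.1 * 4.2)
dT = 45.067 C

45.067


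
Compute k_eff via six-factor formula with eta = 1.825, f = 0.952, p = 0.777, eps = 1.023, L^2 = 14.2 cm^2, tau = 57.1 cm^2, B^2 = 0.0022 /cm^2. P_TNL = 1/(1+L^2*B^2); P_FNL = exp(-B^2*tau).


k_inf = eta*f*p*eps = 1.825*0.952*0.777*1.023 = 1.381009
P_TNL = 1/(1 + L^2*B^2) = 1/(1 + 14.2*0.0022) = 0.9697064
P_FNL = exp(-B^2*tau) = exp(-0.0022*57.1) = 0.8819499
k_eff = k_inf * P_TNL * P_FNL = 1.381009 * 0.9697064 * 0.8819499
k_eff = 1.1811

1.1811


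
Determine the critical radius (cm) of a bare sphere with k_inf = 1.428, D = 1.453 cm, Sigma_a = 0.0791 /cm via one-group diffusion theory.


L^2 = D / Sigma_a = 1.453 / 0.0791 = 18.36915 cm^2
B_m^2 = (k_inf - 1) / L^2 = (1.428 - 1) / 18.36915 = 0.02329993 /cm^2
For a bare sphere: B_g = pi/R, so R_c = pi / sqrt(B_m^2)
R_c = pi / sqrt(0.02329993) = 20.581 cm

20.581


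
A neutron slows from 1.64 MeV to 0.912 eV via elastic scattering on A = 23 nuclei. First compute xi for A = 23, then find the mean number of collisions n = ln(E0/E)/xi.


xi = 1 + (A-1)^2/(2A)*ln((A-1)/(A+1)) = 0.08448899 (for A = 23)
n = ln(E0/E) / xi
n = ln(1.64e6 / 0.912) / 0.08448899
n = ln(1.798246e+06) / 0.08448899 = 170.46

170.46


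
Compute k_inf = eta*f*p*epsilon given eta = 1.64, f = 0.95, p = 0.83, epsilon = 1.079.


k_inf = eta * f * p * epsilon
k_inf = 1.64 * 0.95 * 0.83 * 1.079
k_inf = 1.3953

1.3953


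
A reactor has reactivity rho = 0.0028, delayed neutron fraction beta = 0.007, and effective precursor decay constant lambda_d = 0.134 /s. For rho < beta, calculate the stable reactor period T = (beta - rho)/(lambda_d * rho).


T = (beta - rho) / (lambda_d * rho)
T = (0.007 - 0.0028) / (0.134 * 0.0028)
T = 11.194 s

11.194


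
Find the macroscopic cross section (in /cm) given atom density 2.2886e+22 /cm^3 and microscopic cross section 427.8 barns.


Sigma = N * sigma_barns * 1e-24
Sigma = 2.2886e+22 * 427.8 * 1e-24
Sigma = 9.7906 /cm

9.7906


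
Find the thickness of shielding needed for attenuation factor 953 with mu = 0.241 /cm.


x = ln(factor) / mu
x = ln(953) / 0.241
x = 28.463 cm

28.463


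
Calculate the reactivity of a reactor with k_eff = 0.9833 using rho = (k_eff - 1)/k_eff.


rho = (k_eff - 1) / k_eff
rho = (0.9833 - 1) / 0.9833
rho = -0.016984

-0.016984


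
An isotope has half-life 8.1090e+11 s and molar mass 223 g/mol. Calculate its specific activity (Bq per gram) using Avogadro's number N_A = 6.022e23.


lambda = ln(2) / t_half = ln(2) / 8.1090e+11 = 8.547875e-13 /s
SA = lambda * N_A / M
SA = 8.547875e-13 * 6.022e23 / 223
SA = 2.3083e+09 Bq/g

2.3083e+09


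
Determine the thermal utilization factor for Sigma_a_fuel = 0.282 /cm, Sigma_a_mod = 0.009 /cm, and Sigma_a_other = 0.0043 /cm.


f = Sigma_a_fuel / (Sigma_a_fuel + Sigma_a_mod + Sigma_a_other)
f = 0.282 / (0.282 + 0.009 + 0.0043)
f = 0.95496

0.95496


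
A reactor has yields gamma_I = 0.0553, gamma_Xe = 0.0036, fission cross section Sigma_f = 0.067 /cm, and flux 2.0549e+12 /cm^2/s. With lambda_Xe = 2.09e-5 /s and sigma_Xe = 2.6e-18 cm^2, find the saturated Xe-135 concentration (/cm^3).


Xe_eq = (gamma_I + gamma_Xe) * Sigma_f * phi / (lambda_Xe + sigma_Xe * phi)
Numerator = (0.0553 + 0.0036) * 0.067 * 2.0549e+12 = 8.109252e+09
Denominator = 2.09e-5 + 2.6e-18 * 2.0549e+12 = 2.624274e-05
Xe_eq = 8.109252e+09 / 2.624274e-05 = 3.0901e+14 /cm^3

3.0901e+14


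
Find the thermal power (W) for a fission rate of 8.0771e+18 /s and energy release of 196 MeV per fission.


P = fission_rate * E_MeV * 1.602e-13
P = 8.0771e+18 * 196 * 1.602e-13
P = 2.5361e+08 W

2.5361e+08


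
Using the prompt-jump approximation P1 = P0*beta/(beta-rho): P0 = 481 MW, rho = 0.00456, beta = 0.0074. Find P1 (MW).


P1/P0 = beta / (beta - rho)
P1/P0 = 0.0074 / (0.0074 - 0.00456) = 2.605634
P1 = 481 * 2.605634 = 1253.3 MW

1253.3


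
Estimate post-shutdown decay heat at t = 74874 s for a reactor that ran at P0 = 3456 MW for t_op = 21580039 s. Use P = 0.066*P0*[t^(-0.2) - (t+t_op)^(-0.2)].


P/P0 = 0.066 * [t^(-0.2) - (t + t_op)^(-0.2)]
P/P0 = 0.066 * [74874^(-0.2) - (74874 + 21580039)^(-0.2)]
P/P0 = 0.066 * [0.1059580 - 0.03411055] = 0.004741932
P = 3456 * 0.004741932 = 16.388 MW

16.388


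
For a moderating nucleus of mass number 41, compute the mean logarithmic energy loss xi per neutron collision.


xi = 1 + (A-1)^2/(2A) * ln((A-1)/(A+1))
xi = 1 + (41-1)^2/(2*41) * ln((41-1)/(41 +1))
xi = 0.047997

0.047997


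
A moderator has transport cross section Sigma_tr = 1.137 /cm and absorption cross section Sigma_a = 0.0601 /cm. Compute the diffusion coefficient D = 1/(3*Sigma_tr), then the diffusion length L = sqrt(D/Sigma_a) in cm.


D = 1 / (3 * Sigma_tr) = 1 / (3 * 1.137) = 0.2931692 cm
L = sqrt(D / Sigma_a)
L = sqrt(0.2931692 / 0.0601)
L = 2.2086 cm

2.2086


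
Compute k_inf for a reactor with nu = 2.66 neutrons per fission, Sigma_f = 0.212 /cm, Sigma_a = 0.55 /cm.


k_inf = nu * Sigma_f / Sigma_a
k_inf = 2.66 * 0.212 / 0.55
k_inf = 1.0253

1.0253


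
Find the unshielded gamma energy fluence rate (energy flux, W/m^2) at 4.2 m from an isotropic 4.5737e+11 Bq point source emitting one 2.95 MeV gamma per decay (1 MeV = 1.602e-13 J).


psi = A * E * 1.602e-13 / (4*pi*r^2)
psi = 4.5737e+11 * 2.95 * 1.602e-13 / (4*pi*4.2^2)
psi = 9.7509e-04 W/m^2

9.7509e-04


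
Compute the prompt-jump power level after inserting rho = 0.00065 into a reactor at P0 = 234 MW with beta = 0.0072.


P1/P0 = beta / (beta - rho)
P1/P0 = 0.0072 / (0.0072 - 0.00065) = 1.099237
P1 = 234 * 1.099237 = 257.22 MW

257.22


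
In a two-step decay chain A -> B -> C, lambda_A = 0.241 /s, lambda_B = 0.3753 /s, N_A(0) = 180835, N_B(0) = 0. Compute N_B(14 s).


N_B(t) = lambda_A * N_A0 / (lambda_B - lambda_A) * [exp(-lambda_A*t) - exp(-lambda_B*t)]
exp(-0.241*14) = 0.03425235; exp(-0.3753*14) = 0.005225525
N_B = 0.241 * 180835 / (0.3753 - 0.241) * (0.03425235 - 0.005225525)
N_B = 9419.4

9419.4


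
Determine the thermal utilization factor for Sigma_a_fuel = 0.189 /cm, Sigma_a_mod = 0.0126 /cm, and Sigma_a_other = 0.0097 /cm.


f = Sigma_a_fuel / (Sigma_a_fuel + Sigma_a_mod + Sigma_a_other)
f = 0.189 / (0.189 + 0.0126 + 0.0097)
f = 0.89446

0.89446


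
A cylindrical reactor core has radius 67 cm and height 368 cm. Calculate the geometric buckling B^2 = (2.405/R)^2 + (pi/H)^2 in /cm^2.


B^2 = (2.405/R)^2 + (pi/H)^2
B^2 = (2.405/67)^2 + (pi/368)^2
B^2 = 0.0013614 /cm^2

0.0013614


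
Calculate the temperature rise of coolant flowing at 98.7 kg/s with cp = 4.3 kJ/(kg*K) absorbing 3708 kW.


dT = Q / (m_dot * cp)
dT = 3708 / (98.7 * 4.3)
dT = 8.7368 C

8.7368


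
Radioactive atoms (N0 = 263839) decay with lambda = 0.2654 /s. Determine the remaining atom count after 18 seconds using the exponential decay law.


N = N0 * exp(-lambda * t)
N = 263839 * exp(-0.2654 * 18)
N = 2221.4

2221.4


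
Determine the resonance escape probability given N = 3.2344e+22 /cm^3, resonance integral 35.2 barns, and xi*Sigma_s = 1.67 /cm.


p = exp(-N * I * 1e-24 / (xi*Sigma_s))
p = exp(-3.2344e+22 * 35.2 * 1e-24 / 1.67)
p = 0.50574

0.50574


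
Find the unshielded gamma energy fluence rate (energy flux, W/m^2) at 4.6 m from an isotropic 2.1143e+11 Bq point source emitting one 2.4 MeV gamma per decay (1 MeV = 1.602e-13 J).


psi = A * E * 1.602e-13 / (4*pi*r^2)
psi = 2.1143e+11 * 2.4 * 1.602e-13 / (4*pi*4.6^2)
psi = 3.0571e-04 W/m^2

3.0571e-04


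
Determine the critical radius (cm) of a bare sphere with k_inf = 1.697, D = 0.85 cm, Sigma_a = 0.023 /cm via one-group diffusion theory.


L^2 = D / Sigma_a = 0.85 / 0.023 = 36.95652 cm^2
B_m^2 = (k_inf - 1) / L^2 = (1.697 - 1) / 36.95652 = 0.01886000 /cm^2
For a bare sphere: B_g = pi/R, so R_c = pi / sqrt(B_m^2)
R_c = pi / sqrt(0.01886000) = 22.876 cm

22.876


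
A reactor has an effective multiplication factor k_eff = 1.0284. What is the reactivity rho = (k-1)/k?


rho = (k_eff - 1) / k_eff
rho = (1.0284 - 1) / 1.0284
rho = 0.027616

0.027616


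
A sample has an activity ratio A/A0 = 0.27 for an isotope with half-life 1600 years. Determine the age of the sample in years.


lambda = ln(2) / t_half = ln(2) / 1600 = 4.332170e-04 /yr
t = -ln(A/A0) / lambda
t = -ln(0.27) / 4.332170e-04
t = 3022.3 yr

3022.3


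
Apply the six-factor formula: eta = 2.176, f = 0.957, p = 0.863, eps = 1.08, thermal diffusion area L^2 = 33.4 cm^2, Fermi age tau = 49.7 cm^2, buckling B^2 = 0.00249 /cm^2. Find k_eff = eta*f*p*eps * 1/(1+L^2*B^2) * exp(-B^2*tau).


k_inf = eta*f*p*eps = 2.176*0.957*0.863*1.08 = 1.940910
P_TNL = 1/(1 + L^2*B^2) = 1/(1 + 33.4*0.00249) = 0.9232195
P_FNL = exp(-B^2*tau) = exp(-0.00249*49.7) = 0.8835981
k_eff = k_inf * P_TNL * P_FNL = 1.940910 * 0.9232195 * 0.8835981
k_eff = 1.5833

1.5833


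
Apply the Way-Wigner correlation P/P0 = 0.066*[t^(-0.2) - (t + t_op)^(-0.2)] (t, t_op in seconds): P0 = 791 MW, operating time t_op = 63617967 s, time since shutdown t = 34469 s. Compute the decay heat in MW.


P/P0 = 0.066 * [t^(-0.2) - (t + t_op)^(-0.2)]
P/P0 = 0.066 * [34469^(-0.2) - (34469 + 63617967)^(-0.2)]
P/P0 = 0.066 * [0.1237412 - 0.02749394] = 0.006352319
P = 791 * 0.006352319 = 5.0247 MW

5.0247


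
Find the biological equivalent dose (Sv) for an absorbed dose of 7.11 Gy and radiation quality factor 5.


H = D * Q
H = 7.11 * 5
H = 35.550 Sv

35.550


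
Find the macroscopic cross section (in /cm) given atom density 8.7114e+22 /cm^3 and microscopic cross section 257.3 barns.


Sigma = N * sigma_barns * 1e-24
Sigma = 8.7114e+22 * 257.3 * 1e-24
Sigma = 22.414 /cm

22.414


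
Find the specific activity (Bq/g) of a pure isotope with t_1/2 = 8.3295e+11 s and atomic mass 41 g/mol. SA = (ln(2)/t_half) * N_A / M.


lambda = ln(2) / t_half = ln(2) / 8.3295e+11 = 8.321594e-13 /s
SA = lambda * N_A / M
SA = 8.321594e-13 * 6.022e23 / 41
SA = 1.2223e+10 Bq/g

1.2223e+10


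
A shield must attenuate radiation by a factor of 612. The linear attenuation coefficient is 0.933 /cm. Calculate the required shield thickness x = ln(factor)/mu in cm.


x = ln(factor) / mu
x = ln(612) / 0.933
x = 6.8775 cm

6.8775


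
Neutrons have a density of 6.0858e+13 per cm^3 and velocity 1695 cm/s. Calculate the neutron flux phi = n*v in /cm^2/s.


phi = n * v
phi = 6.0858e+13 * 1695
phi = 1.0315e+17 /cm^2/s

1.0315e+17


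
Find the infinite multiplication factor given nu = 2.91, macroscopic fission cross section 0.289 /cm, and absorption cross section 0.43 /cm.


k_inf = nu * Sigma_f / Sigma_a
k_inf = 2.91 * 0.289 / 0.43
k_inf = 1.9558

1.9558


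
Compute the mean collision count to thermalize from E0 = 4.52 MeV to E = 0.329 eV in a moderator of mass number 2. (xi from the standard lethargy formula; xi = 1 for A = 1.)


xi = 1 + (A-1)^2/(2A)*ln((A-1)/(A+1)) = 0.7253469 (for A = 2)
n = ln(E0/E) / xi
n = ln(4.52e6 / 0.329) / 0.7253469
n = ln(1.373860e+07) / 0.7253469 = 22.659

22.659


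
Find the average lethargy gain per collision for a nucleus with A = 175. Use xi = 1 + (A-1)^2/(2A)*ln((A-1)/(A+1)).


xi = 1 + (A-1)^2/(2A) * ln((A-1)/(A+1))
xi = 1 + (175-1)^2/(2*175) * ln((175-1)/(175 +1))
xi = 0.011385

0.011385


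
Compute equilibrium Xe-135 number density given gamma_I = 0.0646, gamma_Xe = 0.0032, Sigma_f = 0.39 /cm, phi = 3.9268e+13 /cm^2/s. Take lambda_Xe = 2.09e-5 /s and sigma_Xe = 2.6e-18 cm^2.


Xe_eq = (gamma_I + gamma_Xe) * Sigma_f * phi / (lambda_Xe + sigma_Xe * phi)
Numerator = (0.0646 + 0.0032) * 0.39 * 3.9268e+13 = 1.038324e+12
Denominator = 2.09e-5 + 2.6e-18 * 3.9268e+13 = 1.229968e-04
Xe_eq = 1.038324e+12 / 1.229968e-04 = 8.4419e+15 /cm^3

8.4419e+15


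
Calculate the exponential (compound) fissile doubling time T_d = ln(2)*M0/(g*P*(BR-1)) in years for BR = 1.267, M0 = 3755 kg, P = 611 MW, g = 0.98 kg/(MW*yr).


Breeding gain G = BR - 1 = 1.267 - 1 = 0.267
Fissile production rate = g * P * G = 0.98 * 611 * 0.267 = 159.87426 kg/yr
T_d = ln(2) * M0 / (g * P * G)
T_d = ln(2) * 3755 / 159.87426 = 16.280 yr

16.280


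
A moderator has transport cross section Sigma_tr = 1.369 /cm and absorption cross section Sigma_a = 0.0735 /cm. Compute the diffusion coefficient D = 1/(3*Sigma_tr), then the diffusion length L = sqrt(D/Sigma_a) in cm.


D = 1 / (3 * Sigma_tr) = 1 / (3 * 1.369) = 0.2434867 cm
L = sqrt(D / Sigma_a)
L = sqrt(0.2434867 / 0.0735)
L = 1.8201 cm

1.8201


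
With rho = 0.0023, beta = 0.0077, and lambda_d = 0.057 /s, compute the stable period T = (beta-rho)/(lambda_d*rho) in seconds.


T = (beta - rho) / (lambda_d * rho)
T = (0.0077 - 0.0023) / (0.057 * 0.0023)
T = 41.190 s

41.190


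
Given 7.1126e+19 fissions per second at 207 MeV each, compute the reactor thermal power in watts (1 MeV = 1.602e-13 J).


P = fission_rate * E_MeV * 1.602e-13
P = 7.1126e+19 * 207 * 1.602e-13
P = 2.3586e+09 W

2.3586e+09


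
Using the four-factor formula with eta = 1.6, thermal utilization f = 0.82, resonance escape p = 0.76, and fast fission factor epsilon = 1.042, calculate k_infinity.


k_inf = eta * f * p * epsilon
k_inf = 1.6 * 0.82 * 0.76 * 1.042
k_inf = 1.0390

1.0390


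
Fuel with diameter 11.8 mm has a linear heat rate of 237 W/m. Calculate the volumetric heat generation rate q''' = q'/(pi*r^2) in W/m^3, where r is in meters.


r = D / 2 / 1000 = 11.8 / 2 / 1000 = 0.0059 m
q''' = q' / (pi * r^2)
q''' = 237 / (pi * 0.0059^2)
q''' = 2.1672e+06 W/m^3

2.1672e+06


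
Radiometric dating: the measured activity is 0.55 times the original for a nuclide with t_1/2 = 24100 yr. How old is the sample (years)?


lambda = ln(2) / t_half = ln(2) / 24100 = 2.876129e-05 /yr
t = -ln(A/A0) / lambda
t = -ln(0.55) / 2.876129e-05
t = 20786 yr

20786


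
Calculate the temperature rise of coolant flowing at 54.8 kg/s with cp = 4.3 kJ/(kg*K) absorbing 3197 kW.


dT = Q / (m_dot * cp)
dT = 3197 / (54.8 * 4.3)
dT = 13.567 C

13.567


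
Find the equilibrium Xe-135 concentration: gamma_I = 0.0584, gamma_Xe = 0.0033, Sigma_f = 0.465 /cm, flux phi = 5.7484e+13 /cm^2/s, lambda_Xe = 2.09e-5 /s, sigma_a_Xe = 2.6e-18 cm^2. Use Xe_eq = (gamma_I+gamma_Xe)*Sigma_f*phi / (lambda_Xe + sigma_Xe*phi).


Xe_eq = (gamma_I + gamma_Xe) * Sigma_f * phi / (lambda_Xe + sigma_Xe * phi)
Numerator = (0.0584 + 0.0033) * 0.465 * 5.7484e+13 = 1.649245e+12
Denominator = 2.09e-5 + 2.6e-18 * 5.7484e+13 = 1.703584e-04
Xe_eq = 1.649245e+12 / 1.703584e-04 = 9.6810e+15 /cm^3

9.6810e+15


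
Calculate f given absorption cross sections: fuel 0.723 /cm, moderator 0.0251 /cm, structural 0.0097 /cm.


f = Sigma_a_fuel / (Sigma_a_fuel + Sigma_a_mod + Sigma_a_other)
f = 0.723 / (0.723 + 0.0251 + 0.0097)
f = 0.95408

0.95408


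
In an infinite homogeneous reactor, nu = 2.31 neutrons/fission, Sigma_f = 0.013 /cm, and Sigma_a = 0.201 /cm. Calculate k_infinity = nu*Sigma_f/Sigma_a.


k_inf = nu * Sigma_f / Sigma_a
k_inf = 2.31 * 0.013 / 0.201
k_inf = 0.14940

0.14940


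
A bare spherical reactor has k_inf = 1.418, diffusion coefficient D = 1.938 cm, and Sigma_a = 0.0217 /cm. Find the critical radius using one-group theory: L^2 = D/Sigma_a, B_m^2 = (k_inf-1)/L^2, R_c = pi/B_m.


L^2 = D / Sigma_a = 1.938 / 0.0217 = 89.30876 cm^2
B_m^2 = (k_inf - 1) / L^2 = (1.418 - 1) / 89.30876 = 0.004680392 /cm^2
For a bare sphere: B_g = pi/R, so R_c = pi / sqrt(B_m^2)
R_c = pi / sqrt(0.004680392) = 45.921 cm

45.921


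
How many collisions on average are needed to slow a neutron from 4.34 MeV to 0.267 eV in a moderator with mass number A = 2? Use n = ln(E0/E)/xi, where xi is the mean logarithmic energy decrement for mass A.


xi = 1 + (A-1)^2/(2A)*ln((A-1)/(A+1)) = 0.7253469 (for A = 2)
n = ln(E0/E) / xi
n = ln(4.34e6 / 0.267) / 0.7253469
n = ln(1.625468e+07) / 0.7253469 = 22.891

22.891


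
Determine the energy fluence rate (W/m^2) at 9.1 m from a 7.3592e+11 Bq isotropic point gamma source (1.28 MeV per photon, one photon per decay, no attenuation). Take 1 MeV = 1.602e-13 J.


psi = A * E * 1.602e-13 / (4*pi*r^2)
psi = 7.3592e+11 * 1.28 * 1.602e-13 / (4*pi*9.1^2)
psi = 1.4501e-04 W/m^2

1.4501e-04


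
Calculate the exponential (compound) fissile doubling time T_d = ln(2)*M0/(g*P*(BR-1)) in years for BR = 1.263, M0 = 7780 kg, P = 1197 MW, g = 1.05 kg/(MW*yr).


Breeding gain G = BR - 1 = 1.263 - 1 = 0.263
Fissile production rate = g * P * G = 1.05 * 1197 * 0.263 = 330.55155 kg/yr
T_d = ln(2) * M0 / (g * P * G)
T_d = ln(2) * 7780 / 330.55155 = 16.314 yr

16.314


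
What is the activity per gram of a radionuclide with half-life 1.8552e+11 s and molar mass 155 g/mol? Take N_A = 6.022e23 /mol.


lambda = ln(2) / t_half = ln(2) / 1.8552e+11 = 3.736240e-12 /s
SA = lambda * N_A / M
SA = 3.736240e-12 * 6.022e23 / 155
SA = 1.4516e+10 Bq/g

1.4516e+10


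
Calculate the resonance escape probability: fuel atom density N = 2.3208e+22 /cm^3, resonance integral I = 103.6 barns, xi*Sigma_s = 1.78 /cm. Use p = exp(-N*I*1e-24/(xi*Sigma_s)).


p = exp(-N * I * 1e-24 / (xi*Sigma_s))
p = exp(-2.3208e+22 * 103.6 * 1e-24 / 1.78)
p = 0.25904

0.25904


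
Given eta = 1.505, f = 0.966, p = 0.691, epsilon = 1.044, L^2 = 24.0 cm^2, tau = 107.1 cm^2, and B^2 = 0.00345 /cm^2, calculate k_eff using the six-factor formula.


k_inf = eta*f*p*eps = 1.505*0.966*0.691*1.044 = 1.048799
P_TNL = 1/(1 + L^2*B^2) = 1/(1 + 24.0*0.00345) = 0.9235316
P_FNL = exp(-B^2*tau) = exp(-0.00345*107.1) = 0.6910832
k_eff = k_inf * P_TNL * P_FNL = 1.048799 * 0.9235316 * 0.6910832
k_eff = 0.66938

0.66938


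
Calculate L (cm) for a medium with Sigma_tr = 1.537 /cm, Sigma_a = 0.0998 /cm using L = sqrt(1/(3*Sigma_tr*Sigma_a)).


D = 1 / (3 * Sigma_tr) = 1 / (3 * 1.537) = 0.2168727 cm
L = sqrt(D / Sigma_a)
L = sqrt(0.2168727 / 0.0998)
L = 1.4741 cm

1.4741


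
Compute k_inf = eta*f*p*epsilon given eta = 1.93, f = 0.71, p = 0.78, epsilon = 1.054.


k_inf = eta * f * p * epsilon
k_inf = 1.93 * 0.71 * 0.78 * 1.054
k_inf = 1.1266

1.1266


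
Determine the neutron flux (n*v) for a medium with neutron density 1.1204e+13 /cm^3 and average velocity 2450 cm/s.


phi = n * v
phi = 1.1204e+13 * 2450
phi = 2.7450e+16 /cm^2/s

2.7450e+16
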